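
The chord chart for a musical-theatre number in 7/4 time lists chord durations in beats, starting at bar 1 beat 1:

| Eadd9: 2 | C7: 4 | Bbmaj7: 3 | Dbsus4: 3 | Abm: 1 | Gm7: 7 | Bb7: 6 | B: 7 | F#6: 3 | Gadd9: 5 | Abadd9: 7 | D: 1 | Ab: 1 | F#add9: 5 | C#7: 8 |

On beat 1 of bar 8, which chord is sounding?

Ab

Beat 1 of bar 8 is beat (8−1)×7 + 1 = 50 overall.
Running totals: Eadd9 ends at 2, C7 ends at 6, Bbmaj7 ends at 9, Dbsus4 ends at 12, Abm ends at 13, Gm7 ends at 20, Bb7 ends at 26, B ends at 33, F#6 ends at 36, Gadd9 ends at 41, Abadd9 ends at 48, D ends at 49, Ab ends at 50.
Beat 50 falls within Ab.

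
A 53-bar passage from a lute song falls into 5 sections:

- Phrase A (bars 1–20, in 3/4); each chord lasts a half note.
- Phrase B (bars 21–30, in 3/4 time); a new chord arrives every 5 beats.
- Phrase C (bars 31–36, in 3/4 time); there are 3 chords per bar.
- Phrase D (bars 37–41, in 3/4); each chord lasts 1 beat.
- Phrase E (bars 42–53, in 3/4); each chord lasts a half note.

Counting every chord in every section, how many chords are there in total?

A: 20 bars × 3 beats = 60 beats; 2 beats/chord → 30 chords.
B: 10 bars × 3 beats = 30 beats; 5 beats/chord → 6 chords.
C: 6 bars × 3 beats = 18 beats; 1 beat/chord → 18 chords.
D: 5 bars × 3 beats = 15 beats; 1 beat/chord → 15 chords.
E: 12 bars × 3 beats = 36 beats; 2 beats/chord → 18 chords.
Total: 30 + 6 + 18 + 15 + 18 = 87.

87 chords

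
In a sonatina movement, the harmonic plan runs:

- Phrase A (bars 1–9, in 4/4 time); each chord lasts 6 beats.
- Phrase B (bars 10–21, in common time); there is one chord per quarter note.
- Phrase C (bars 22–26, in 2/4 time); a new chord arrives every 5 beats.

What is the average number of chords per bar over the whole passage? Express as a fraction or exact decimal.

A: 9 bars of 4 beats is 36 beats; at 6 beats each that's 6 chords.
B: 12 bars of 4 beats is 48 beats; at 1 beat each that's 48 chords.
C: 5 bars of 2 beats is 10 beats; at 5 beats each that's 2 chords.
Overall: 56 chords over 26 bars → 56/26 = 28/13 chords per bar.

28/13 chords per bar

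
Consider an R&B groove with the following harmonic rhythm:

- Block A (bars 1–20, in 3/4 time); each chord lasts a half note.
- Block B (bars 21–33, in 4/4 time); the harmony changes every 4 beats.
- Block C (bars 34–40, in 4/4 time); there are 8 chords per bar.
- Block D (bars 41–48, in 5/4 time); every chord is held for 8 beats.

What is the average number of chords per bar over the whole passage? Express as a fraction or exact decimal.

13/6 chords per bar

A: 20 × 3 = 60 beats ÷ 2 = 30 chords.
B: 13 × 4 = 52 beats ÷ 4 = 13 chords.
C: 7 × 4 = 28 beats ÷ 0.5 = 56 chords.
D: 8 × 5 = 40 beats ÷ 8 = 5 chords.
Overall: 104 chords over 48 bars → 104/48 = 13/6 chords per bar.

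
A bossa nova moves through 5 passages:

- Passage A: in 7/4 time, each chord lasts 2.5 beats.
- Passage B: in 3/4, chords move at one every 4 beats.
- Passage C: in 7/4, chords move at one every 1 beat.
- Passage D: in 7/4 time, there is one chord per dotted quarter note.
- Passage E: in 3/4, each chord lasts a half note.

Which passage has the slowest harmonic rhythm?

A: each chord is 2.5 beats in 7/4, so 2.8 per bar.
B: each chord is 4 beats in 3/4, so 0.75 per bar.
C: each chord is 1 beat in 7/4, so 7 per bar.
D: each chord is 1.5 beats in 7/4, so 14/3 per bar.
E: each chord is 2 beats in 3/4, so 1.5 per bar.
Slowest is B at 0.75 chords/bar.

Passage B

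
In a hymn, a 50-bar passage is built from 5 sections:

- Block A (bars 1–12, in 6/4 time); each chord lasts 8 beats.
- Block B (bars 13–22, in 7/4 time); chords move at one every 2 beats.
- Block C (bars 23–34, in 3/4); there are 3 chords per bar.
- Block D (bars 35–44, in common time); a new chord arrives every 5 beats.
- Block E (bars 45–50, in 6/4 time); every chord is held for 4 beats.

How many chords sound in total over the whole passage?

A has 72 beats and chords last 8 each, so 9 chords.
B has 70 beats and chords last 2 each, so 35 chords.
C has 36 beats and chords last 1 each, so 36 chords.
D has 40 beats and chords last 5 each, so 8 chords.
E has 36 beats and chords last 4 each, so 9 chords.
Total: 9 + 35 + 36 + 8 + 9 = 97.

97 chords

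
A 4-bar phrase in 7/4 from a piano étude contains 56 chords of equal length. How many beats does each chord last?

0.5 beats

4 bars × 7 beats/bar = 28 beats total.
28 beats ÷ 56 chords = 0.5 beats per chord.
(That is an eighth note.)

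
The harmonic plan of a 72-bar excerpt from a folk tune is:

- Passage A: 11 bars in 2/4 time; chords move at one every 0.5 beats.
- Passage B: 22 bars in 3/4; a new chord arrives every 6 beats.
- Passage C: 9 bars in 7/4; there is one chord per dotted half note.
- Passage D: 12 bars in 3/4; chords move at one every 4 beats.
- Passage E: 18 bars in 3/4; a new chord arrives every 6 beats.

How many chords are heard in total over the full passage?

94 chords

A: 11·2 = 22 beats, 22/0.5 = 44 chords.
B: 22·3 = 66 beats, 66/6 = 11 chords.
C: 9·7 = 63 beats, 63/3 = 21 chords.
D: 12·3 = 36 beats, 36/4 = 9 chords.
E: 18·3 = 54 beats, 54/6 = 9 chords.
Total: 44 + 11 + 21 + 9 + 9 = 94.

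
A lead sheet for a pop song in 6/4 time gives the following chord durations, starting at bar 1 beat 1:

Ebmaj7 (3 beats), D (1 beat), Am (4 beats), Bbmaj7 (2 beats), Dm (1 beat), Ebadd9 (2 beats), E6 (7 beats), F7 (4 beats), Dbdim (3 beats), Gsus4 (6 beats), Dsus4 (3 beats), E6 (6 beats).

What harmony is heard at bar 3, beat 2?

Beat 2 of bar 3 is beat (3−1)×6 + 2 = 14 overall.
Running totals: Ebmaj7 ends at 3, D ends at 4, Am ends at 8, Bbmaj7 ends at 10, Dm ends at 11, Ebadd9 ends at 13, E6 ends at 20.
Beat 14 falls within E6.

E6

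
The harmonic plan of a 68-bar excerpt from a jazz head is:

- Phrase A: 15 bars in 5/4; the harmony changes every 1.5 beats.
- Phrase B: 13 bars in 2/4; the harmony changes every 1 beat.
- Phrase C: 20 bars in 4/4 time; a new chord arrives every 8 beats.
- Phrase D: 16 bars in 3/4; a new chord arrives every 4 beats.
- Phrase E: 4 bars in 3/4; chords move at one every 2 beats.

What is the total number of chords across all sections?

104 chords

A: 15 bars × 5 beats = 75 beats; 1.5 beats/chord → 50 chords.
B: 13 bars × 2 beats = 26 beats; 1 beat/chord → 26 chords.
C: 20 bars × 4 beats = 80 beats; 8 beats/chord → 10 chords.
D: 16 bars × 3 beats = 48 beats; 4 beats/chord → 12 chords.
E: 4 bars × 3 beats = 12 beats; 2 beats/chord → 6 chords.
Total: 50 + 26 + 10 + 12 + 6 = 104.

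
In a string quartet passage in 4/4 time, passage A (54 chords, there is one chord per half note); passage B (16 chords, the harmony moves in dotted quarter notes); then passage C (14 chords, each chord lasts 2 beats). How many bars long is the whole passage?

A: 54 × 2 = 108 beats = 27 bars.
B: 16 × 1.5 = 24 beats = 6 bars.
C: 14 × 2 = 28 beats = 7 bars.
Total: 27 + 6 + 7 = 40 bars.

40 bars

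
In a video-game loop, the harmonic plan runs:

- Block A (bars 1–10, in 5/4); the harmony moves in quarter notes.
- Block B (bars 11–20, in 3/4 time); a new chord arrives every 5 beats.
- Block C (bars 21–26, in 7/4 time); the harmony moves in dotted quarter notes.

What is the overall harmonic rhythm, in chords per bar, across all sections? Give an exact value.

A: 10 bars of 5 beats is 50 beats; at 1 beat each that's 50 chords.
B: 10 bars of 3 beats is 30 beats; at 5 beats each that's 6 chords.
C: 6 bars of 7 beats is 42 beats; at 1.5 beats each that's 28 chords.
Overall: 84 chords over 26 bars → 84/26 = 42/13 chords per bar.

42/13 chords per bar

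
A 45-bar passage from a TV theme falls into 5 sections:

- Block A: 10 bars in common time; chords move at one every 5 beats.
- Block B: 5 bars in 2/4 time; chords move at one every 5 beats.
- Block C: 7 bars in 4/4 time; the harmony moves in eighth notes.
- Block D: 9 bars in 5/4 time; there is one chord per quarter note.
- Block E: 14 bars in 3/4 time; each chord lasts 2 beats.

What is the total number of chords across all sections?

132 chords

A: 10 bars × 4 beats = 40 beats; 5 beats/chord → 8 chords.
B: 5 bars × 2 beats = 10 beats; 5 beats/chord → 2 chords.
C: 7 bars × 4 beats = 28 beats; 0.5 beats/chord → 56 chords.
D: 9 bars × 5 beats = 45 beats; 1 beat/chord → 45 chords.
E: 14 bars × 3 beats = 42 beats; 2 beats/chord → 21 chords.
Total: 8 + 2 + 56 + 45 + 21 = 132.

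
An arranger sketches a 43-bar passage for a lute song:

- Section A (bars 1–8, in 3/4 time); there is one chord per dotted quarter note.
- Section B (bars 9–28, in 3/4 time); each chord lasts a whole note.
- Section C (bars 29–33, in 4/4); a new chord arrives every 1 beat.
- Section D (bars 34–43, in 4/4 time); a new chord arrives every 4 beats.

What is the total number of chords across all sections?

A has 24 beats and chords last 1.5 each, so 16 chords.
B has 60 beats and chords last 4 each, so 15 chords.
C has 20 beats and chords last 1 each, so 20 chords.
D has 40 beats and chords last 4 each, so 10 chords.
Total: 16 + 15 + 20 + 10 = 61.

61 chords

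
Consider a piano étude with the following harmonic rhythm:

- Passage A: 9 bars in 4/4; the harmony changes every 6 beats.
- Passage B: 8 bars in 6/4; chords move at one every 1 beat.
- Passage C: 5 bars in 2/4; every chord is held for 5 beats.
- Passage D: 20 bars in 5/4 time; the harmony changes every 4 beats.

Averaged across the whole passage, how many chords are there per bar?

27/14 chords per bar

A: 9 bars of 4 beats is 36 beats; at 6 beats each that's 6 chords.
B: 8 bars of 6 beats is 48 beats; at 1 beat each that's 48 chords.
C: 5 bars of 2 beats is 10 beats; at 5 beats each that's 2 chords.
D: 20 bars of 5 beats is 100 beats; at 4 beats each that's 25 chords.
Overall: 81 chords over 42 bars → 81/42 = 27/14 chords per bar.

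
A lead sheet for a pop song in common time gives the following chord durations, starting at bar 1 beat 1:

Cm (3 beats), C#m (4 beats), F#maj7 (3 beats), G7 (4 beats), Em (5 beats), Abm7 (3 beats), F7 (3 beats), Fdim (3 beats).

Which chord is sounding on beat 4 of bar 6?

Beat 4 of bar 6 is beat (6−1)×4 + 4 = 24 overall.
Running totals: Cm ends at 3, C#m ends at 7, F#maj7 ends at 10, G7 ends at 14, Em ends at 19, Abm7 ends at 22, F7 ends at 25.
Beat 24 falls within F7.

F7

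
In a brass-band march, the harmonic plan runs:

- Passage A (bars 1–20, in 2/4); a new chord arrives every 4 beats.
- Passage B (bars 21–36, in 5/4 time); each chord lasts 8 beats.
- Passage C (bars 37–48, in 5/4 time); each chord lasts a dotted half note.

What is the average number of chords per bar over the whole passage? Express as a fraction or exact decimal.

5/6 chords per bar

A: 20 bars of 2 beats is 40 beats; at 4 beats each that's 10 chords.
B: 16 bars of 5 beats is 80 beats; at 8 beats each that's 10 chords.
C: 12 bars of 5 beats is 60 beats; at 3 beats each that's 20 chords.
Overall: 40 chords over 48 bars → 40/48 = 5/6 chords per bar.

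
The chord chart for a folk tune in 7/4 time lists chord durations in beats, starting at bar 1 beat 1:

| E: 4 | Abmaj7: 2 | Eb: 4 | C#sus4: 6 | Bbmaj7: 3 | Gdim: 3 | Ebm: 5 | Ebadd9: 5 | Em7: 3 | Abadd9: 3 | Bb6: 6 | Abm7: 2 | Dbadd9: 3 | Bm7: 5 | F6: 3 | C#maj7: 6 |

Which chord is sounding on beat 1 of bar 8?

Bm7

Beat 1 of bar 8 is beat (8−1)×7 + 1 = 50 overall.
Running totals: E ends at 4, Abmaj7 ends at 6, Eb ends at 10, C#sus4 ends at 16, Bbmaj7 ends at 19, Gdim ends at 22, Ebm ends at 27, Ebadd9 ends at 32, Em7 ends at 35, Abadd9 ends at 38, Bb6 ends at 44, Abm7 ends at 46, Dbadd9 ends at 49, Bm7 ends at 54.
Beat 50 falls within Bm7.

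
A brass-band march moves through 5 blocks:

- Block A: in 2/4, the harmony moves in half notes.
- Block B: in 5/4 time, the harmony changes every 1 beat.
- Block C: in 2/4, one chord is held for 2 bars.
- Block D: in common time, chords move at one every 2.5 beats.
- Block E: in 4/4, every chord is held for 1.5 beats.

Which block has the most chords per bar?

Block B

A: 2 beats/bar ÷ 2 beats/chord = 1 chord/bar.
B: 5 beats/bar ÷ 1 beat/chord = 5 chords/bar.
C: 2 beats/bar ÷ 4 beats/chord = 0.5 chords/bar.
D: 4 beats/bar ÷ 2.5 beats/chord = 1.6 chords/bar.
E: 4 beats/bar ÷ 1.5 beats/chord = 8/3 chords/bar.
Fastest is B at 5 chords/bar.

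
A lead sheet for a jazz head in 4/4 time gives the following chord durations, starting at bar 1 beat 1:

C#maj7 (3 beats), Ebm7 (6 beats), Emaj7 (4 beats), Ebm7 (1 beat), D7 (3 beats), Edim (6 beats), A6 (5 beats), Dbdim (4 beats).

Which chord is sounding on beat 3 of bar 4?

D7

Beat 3 of bar 4 is beat (4−1)×4 + 3 = 15 overall.
Running totals: C#maj7 ends at 3, Ebm7 ends at 9, Emaj7 ends at 13, Ebm7 ends at 14, D7 ends at 17.
Beat 15 falls within D7.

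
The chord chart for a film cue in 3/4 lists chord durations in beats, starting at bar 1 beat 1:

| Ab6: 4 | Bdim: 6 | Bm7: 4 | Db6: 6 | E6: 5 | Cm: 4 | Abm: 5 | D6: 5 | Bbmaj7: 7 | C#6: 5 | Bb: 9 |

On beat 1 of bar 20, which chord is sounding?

Bb

Beat 1 of bar 20 is beat (20−1)×3 + 1 = 58 overall.
Running totals: Ab6 ends at 4, Bdim ends at 10, Bm7 ends at 14, Db6 ends at 20, E6 ends at 25, Cm ends at 29, Abm ends at 34, D6 ends at 39, Bbmaj7 ends at 46, C#6 ends at 51, Bb ends at 60.
Beat 58 falls within Bb.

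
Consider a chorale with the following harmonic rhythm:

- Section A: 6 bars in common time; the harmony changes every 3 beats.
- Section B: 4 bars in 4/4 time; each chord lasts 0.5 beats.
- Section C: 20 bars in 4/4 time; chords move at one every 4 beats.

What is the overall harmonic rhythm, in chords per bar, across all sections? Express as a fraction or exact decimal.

A: 6 × 4 = 24 beats ÷ 3 = 8 chords.
B: 4 × 4 = 16 beats ÷ 0.5 = 32 chords.
C: 20 × 4 = 80 beats ÷ 4 = 20 chords.
Overall: 60 chords over 30 bars → 60/30 = 2 chords per bar.

2 chords per bar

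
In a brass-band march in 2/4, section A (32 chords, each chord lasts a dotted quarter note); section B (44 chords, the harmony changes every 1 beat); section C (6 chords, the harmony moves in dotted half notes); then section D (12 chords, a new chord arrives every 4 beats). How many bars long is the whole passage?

79 bars

A: 32 × 1.5 = 48 beats = 24 bars.
B: 44 × 1 = 44 beats = 22 bars.
C: 6 × 3 = 18 beats = 9 bars.
D: 12 × 4 = 48 beats = 24 bars.
Total: 24 + 22 + 9 + 24 = 79 bars.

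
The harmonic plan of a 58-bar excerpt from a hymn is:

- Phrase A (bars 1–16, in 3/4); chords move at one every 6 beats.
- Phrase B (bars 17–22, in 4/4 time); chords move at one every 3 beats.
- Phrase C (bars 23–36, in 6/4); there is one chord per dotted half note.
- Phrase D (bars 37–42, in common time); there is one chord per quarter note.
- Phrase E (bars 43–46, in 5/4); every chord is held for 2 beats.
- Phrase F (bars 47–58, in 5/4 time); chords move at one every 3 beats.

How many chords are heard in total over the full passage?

A has 48 beats and chords last 6 each, so 8 chords.
B has 24 beats and chords last 3 each, so 8 chords.
C has 84 beats and chords last 3 each, so 28 chords.
D has 24 beats and chords last 1 each, so 24 chords.
E has 20 beats and chords last 2 each, so 10 chords.
F has 60 beats and chords last 3 each, so 20 chords.
Total: 8 + 8 + 28 + 24 + 10 + 20 = 98.

98 chords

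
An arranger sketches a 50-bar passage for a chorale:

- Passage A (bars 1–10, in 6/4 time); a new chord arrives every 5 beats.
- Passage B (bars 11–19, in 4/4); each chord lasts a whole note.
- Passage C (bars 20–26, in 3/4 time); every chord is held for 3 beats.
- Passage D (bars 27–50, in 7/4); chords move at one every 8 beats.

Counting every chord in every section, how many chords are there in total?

49 chords

A has 60 beats and chords last 5 each, so 12 chords.
B has 36 beats and chords last 4 each, so 9 chords.
C has 21 beats and chords last 3 each, so 7 chords.
D has 168 beats and chords last 8 each, so 21 chords.
Total: 12 + 9 + 7 + 21 = 49.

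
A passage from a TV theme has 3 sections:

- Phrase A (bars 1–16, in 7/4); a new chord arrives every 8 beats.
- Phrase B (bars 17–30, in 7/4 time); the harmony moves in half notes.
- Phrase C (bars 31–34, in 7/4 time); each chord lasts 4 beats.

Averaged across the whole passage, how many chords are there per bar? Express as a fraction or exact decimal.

A: 16 × 7 = 112 beats ÷ 8 = 14 chords.
B: 14 × 7 = 98 beats ÷ 2 = 49 chords.
C: 4 × 7 = 28 beats ÷ 4 = 7 chords.
Overall: 70 chords over 34 bars → 70/34 = 35/17 chords per bar.

35/17 chords per bar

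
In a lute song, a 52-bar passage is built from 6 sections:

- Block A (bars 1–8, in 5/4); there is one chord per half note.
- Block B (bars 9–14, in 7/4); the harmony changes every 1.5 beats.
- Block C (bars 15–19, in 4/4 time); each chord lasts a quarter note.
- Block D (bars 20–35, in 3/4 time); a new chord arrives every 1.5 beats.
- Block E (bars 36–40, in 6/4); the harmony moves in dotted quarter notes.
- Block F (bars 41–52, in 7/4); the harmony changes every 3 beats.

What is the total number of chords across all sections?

A: 8·5 = 40 beats, 40/2 = 20 chords.
B: 6·7 = 42 beats, 42/1.5 = 28 chords.
C: 5·4 = 20 beats, 20/1 = 20 chords.
D: 16·3 = 48 beats, 48/1.5 = 32 chords.
E: 5·6 = 30 beats, 30/1.5 = 20 chords.
F: 12·7 = 84 beats, 84/3 = 28 chords.
Total: 20 + 28 + 20 + 32 + 20 + 28 = 148.

148 chords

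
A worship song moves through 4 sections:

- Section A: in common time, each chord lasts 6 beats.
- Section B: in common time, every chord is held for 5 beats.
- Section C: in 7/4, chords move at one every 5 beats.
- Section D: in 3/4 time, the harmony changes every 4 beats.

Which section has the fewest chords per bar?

Section A

A: 4/6 = 2/3 chords/bar.
B: 4/5 = 0.8 chords/bar.
C: 7/5 = 1.4 chords/bar.
D: 3/4 = 0.75 chords/bar.
Slowest is A at 2/3 chords/bar.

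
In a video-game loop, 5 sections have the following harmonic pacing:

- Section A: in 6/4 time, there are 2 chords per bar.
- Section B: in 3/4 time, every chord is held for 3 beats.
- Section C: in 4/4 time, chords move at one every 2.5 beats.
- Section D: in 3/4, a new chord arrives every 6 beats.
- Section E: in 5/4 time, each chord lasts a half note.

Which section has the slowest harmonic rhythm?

Section D

A: 6 beats/bar ÷ 3 beats/chord = 2 chords/bar.
B: 3 beats/bar ÷ 3 beats/chord = 1 chord/bar.
C: 4 beats/bar ÷ 2.5 beats/chord = 1.6 chords/bar.
D: 3 beats/bar ÷ 6 beats/chord = 0.5 chords/bar.
E: 5 beats/bar ÷ 2 beats/chord = 2.5 chords/bar.
Slowest is D at 0.5 chords/bar.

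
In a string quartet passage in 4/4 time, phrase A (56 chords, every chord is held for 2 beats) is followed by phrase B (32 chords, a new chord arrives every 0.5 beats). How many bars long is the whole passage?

A: 56 × 2 = 112 beats = 28 bars.
B: 32 × 0.5 = 16 beats = 4 bars.
Total: 28 + 4 = 32 bars.

32 bars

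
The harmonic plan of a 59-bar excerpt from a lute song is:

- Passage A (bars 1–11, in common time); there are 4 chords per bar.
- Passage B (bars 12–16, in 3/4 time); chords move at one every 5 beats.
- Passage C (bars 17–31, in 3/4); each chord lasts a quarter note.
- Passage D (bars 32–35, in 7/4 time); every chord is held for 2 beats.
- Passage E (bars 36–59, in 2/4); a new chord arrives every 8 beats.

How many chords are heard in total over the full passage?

112 chords

A: 11 bars × 4 beats = 44 beats; 1 beat/chord → 44 chords.
B: 5 bars × 3 beats = 15 beats; 5 beats/chord → 3 chords.
C: 15 bars × 3 beats = 45 beats; 1 beat/chord → 45 chords.
D: 4 bars × 7 beats = 28 beats; 2 beats/chord → 14 chords.
E: 24 bars × 2 beats = 48 beats; 8 beats/chord → 6 chords.
Total: 44 + 3 + 45 + 14 + 6 = 112.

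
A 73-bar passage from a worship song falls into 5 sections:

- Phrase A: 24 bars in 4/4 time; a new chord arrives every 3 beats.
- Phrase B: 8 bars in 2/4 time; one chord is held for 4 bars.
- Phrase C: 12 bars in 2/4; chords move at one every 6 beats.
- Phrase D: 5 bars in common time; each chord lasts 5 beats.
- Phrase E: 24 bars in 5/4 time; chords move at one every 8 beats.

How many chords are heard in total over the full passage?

57 chords

A has 96 beats and chords last 3 each, so 32 chords.
B has 16 beats and chords last 8 each, so 2 chords.
C has 24 beats and chords last 6 each, so 4 chords.
D has 20 beats and chords last 5 each, so 4 chords.
E has 120 beats and chords last 8 each, so 15 chords.
Total: 32 + 2 + 4 + 4 + 15 = 57.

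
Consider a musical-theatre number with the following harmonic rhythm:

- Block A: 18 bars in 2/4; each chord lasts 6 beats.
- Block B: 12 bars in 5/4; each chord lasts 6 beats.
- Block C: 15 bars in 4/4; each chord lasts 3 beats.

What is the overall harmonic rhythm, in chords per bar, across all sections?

0.8 chords per bar

A: 18 bars of 2 beats is 36 beats; at 6 beats each that's 6 chords.
B: 12 bars of 5 beats is 60 beats; at 6 beats each that's 10 chords.
C: 15 bars of 4 beats is 60 beats; at 3 beats each that's 20 chords.
Overall: 36 chords over 45 bars → 36/45 = 0.8 chords per bar.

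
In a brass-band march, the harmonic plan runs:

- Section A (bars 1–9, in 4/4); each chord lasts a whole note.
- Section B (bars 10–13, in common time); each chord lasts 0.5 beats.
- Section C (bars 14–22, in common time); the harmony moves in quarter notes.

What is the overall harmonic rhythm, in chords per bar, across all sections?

A: 9 × 4 = 36 beats ÷ 4 = 9 chords.
B: 4 × 4 = 16 beats ÷ 0.5 = 32 chords.
C: 9 × 4 = 36 beats ÷ 1 = 36 chords.
Overall: 77 chords over 22 bars → 77/22 = 3.5 chords per bar.

3.5 chords per bar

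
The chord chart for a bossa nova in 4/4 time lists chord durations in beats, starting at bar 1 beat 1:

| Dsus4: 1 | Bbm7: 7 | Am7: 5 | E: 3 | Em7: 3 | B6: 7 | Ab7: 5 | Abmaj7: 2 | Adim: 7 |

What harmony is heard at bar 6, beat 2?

Beat 2 of bar 6 is beat (6−1)×4 + 2 = 22 overall.
Running totals: Dsus4 ends at 1, Bbm7 ends at 8, Am7 ends at 13, E ends at 16, Em7 ends at 19, B6 ends at 26.
Beat 22 falls within B6.

B6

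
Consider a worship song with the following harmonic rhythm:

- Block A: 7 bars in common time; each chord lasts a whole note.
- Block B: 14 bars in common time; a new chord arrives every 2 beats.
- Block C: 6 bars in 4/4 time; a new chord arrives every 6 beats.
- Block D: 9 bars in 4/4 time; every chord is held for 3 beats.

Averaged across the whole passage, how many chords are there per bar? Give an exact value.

A: 7 bars of 4 beats is 28 beats; at 4 beats each that's 7 chords.
B: 14 bars of 4 beats is 56 beats; at 2 beats each that's 28 chords.
C: 6 bars of 4 beats is 24 beats; at 6 beats each that's 4 chords.
D: 9 bars of 4 beats is 36 beats; at 3 beats each that's 12 chords.
Overall: 51 chords over 36 bars → 51/36 = 17/12 chords per bar.

17/12 chords per bar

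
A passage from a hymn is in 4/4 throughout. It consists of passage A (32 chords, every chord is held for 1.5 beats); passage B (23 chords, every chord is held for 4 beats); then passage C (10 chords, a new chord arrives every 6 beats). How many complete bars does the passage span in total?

50 bars

A: 32 × 1.5 = 48 beats = 12 bars.
B: 23 × 4 = 92 beats = 23 bars.
C: 10 × 6 = 60 beats = 15 bars.
Total: 12 + 23 + 15 = 50 bars.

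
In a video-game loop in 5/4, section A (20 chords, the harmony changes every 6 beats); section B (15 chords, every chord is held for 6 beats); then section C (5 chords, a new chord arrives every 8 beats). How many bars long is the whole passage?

50 bars

A: 20 × 6 = 120 beats = 24 bars.
B: 15 × 6 = 90 beats = 18 bars.
C: 5 × 8 = 40 beats = 8 bars.
Total: 24 + 18 + 8 = 50 bars.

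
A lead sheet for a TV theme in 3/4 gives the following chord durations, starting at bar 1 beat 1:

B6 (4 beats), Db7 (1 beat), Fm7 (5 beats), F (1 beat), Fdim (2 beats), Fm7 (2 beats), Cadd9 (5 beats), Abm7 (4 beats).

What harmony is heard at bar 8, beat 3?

Beat 3 of bar 8 is beat (8−1)×3 + 3 = 24 overall.
Running totals: B6 ends at 4, Db7 ends at 5, Fm7 ends at 10, F ends at 11, Fdim ends at 13, Fm7 ends at 15, Cadd9 ends at 20, Abm7 ends at 24.
Beat 24 falls within Abm7.

Abm7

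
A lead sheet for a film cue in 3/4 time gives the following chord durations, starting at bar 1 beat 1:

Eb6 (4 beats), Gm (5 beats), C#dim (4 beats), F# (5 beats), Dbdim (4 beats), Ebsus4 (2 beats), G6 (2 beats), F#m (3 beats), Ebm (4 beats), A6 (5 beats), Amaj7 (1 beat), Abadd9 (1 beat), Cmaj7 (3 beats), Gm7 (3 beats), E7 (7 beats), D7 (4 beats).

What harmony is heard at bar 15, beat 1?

Beat 1 of bar 15 is beat (15−1)×3 + 1 = 43 overall.
Running totals: Eb6 ends at 4, Gm ends at 9, C#dim ends at 13, F# ends at 18, Dbdim ends at 22, Ebsus4 ends at 24, G6 ends at 26, F#m ends at 29, Ebm ends at 33, A6 ends at 38, Amaj7 ends at 39, Abadd9 ends at 40, Cmaj7 ends at 43.
Beat 43 falls within Cmaj7.

Cmaj7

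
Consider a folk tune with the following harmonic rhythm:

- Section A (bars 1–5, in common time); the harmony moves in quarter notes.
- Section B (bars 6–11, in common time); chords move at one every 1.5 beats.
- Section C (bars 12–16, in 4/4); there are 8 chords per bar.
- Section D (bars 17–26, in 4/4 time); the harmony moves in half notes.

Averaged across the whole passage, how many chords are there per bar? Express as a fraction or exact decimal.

A: 5 × 4 = 20 beats ÷ 1 = 20 chords.
B: 6 × 4 = 24 beats ÷ 1.5 = 16 chords.
C: 5 × 4 = 20 beats ÷ 0.5 = 40 chords.
D: 10 × 4 = 40 beats ÷ 2 = 20 chords.
Overall: 96 chords over 26 bars → 96/26 = 48/13 chords per bar.

48/13 chords per bar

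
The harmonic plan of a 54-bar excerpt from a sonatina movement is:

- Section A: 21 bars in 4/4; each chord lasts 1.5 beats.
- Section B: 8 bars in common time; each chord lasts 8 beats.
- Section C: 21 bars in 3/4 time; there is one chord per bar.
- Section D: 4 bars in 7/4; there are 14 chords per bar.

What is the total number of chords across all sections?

137 chords

A: 21·4 = 84 beats, 84/1.5 = 56 chords.
B: 8·4 = 32 beats, 32/8 = 4 chords.
C: 21·3 = 63 beats, 63/3 = 21 chords.
D: 4·7 = 28 beats, 28/0.5 = 56 chords.
Total: 56 + 4 + 21 + 56 = 137.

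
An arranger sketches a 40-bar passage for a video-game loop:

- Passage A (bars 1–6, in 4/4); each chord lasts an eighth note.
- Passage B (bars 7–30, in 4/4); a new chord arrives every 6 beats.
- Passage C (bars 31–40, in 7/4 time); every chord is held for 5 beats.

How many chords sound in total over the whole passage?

78 chords

A has 24 beats and chords last 0.5 each, so 48 chords.
B has 96 beats and chords last 6 each, so 16 chords.
C has 70 beats and chords last 5 each, so 14 chords.
Total: 48 + 16 + 14 = 78.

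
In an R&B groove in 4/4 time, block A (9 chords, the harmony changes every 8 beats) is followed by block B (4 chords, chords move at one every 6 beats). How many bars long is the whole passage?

A: 9 × 8 = 72 beats = 18 bars.
B: 4 × 6 = 24 beats = 6 bars.
Total: 18 + 6 = 24 bars.

24 bars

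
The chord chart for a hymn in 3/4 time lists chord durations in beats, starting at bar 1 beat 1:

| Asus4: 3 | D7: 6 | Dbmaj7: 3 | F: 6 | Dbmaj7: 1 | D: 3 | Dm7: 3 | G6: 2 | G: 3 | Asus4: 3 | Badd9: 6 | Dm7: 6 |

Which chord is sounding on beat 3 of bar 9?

G6

Beat 3 of bar 9 is beat (9−1)×3 + 3 = 27 overall.
Running totals: Asus4 ends at 3, D7 ends at 9, Dbmaj7 ends at 12, F ends at 18, Dbmaj7 ends at 19, D ends at 22, Dm7 ends at 25, G6 ends at 27.
Beat 27 falls within G6.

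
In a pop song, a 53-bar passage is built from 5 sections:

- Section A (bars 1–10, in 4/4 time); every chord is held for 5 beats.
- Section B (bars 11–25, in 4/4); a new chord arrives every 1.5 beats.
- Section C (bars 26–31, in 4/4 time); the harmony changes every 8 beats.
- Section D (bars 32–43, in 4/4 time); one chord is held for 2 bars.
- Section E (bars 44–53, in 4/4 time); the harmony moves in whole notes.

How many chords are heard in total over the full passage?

A: 10 bars × 4 beats = 40 beats; 5 beats/chord → 8 chords.
B: 15 bars × 4 beats = 60 beats; 1.5 beats/chord → 40 chords.
C: 6 bars × 4 beats = 24 beats; 8 beats/chord → 3 chords.
D: 12 bars × 4 beats = 48 beats; 8 beats/chord → 6 chords.
E: 10 bars × 4 beats = 40 beats; 4 beats/chord → 10 chords.
Total: 8 + 40 + 3 + 6 + 10 = 67.

67 chords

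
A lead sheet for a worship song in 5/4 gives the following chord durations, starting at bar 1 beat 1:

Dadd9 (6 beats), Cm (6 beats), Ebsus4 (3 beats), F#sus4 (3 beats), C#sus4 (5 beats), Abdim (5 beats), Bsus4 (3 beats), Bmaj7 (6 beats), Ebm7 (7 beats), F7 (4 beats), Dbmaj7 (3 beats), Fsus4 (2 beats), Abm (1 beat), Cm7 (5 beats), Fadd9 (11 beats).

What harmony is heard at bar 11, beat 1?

Beat 1 of bar 11 is beat (11−1)×5 + 1 = 51 overall.
Running totals: Dadd9 ends at 6, Cm ends at 12, Ebsus4 ends at 15, F#sus4 ends at 18, C#sus4 ends at 23, Abdim ends at 28, Bsus4 ends at 31, Bmaj7 ends at 37, Ebm7 ends at 44, F7 ends at 48, Dbmaj7 ends at 51.
Beat 51 falls within Dbmaj7.

Dbmaj7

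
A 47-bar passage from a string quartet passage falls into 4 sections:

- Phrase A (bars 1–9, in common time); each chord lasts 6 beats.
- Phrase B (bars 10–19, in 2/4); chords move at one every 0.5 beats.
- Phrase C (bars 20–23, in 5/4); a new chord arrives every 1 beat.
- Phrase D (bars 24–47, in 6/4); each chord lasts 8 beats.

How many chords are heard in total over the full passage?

A: 9 bars × 4 beats = 36 beats; 6 beats/chord → 6 chords.
B: 10 bars × 2 beats = 20 beats; 0.5 beats/chord → 40 chords.
C: 4 bars × 5 beats = 20 beats; 1 beat/chord → 20 chords.
D: 24 bars × 6 beats = 144 beats; 8 beats/chord → 18 chords.
Total: 6 + 40 + 20 + 18 = 84.

84 chords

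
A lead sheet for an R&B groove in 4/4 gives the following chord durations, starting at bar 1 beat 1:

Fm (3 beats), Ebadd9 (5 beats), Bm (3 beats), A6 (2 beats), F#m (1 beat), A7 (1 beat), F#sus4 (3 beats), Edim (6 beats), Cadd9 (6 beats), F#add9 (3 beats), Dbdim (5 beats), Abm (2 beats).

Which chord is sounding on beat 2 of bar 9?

Beat 2 of bar 9 is beat (9−1)×4 + 2 = 34 overall.
Running totals: Fm ends at 3, Ebadd9 ends at 8, Bm ends at 11, A6 ends at 13, F#m ends at 14, A7 ends at 15, F#sus4 ends at 18, Edim ends at 24, Cadd9 ends at 30, F#add9 ends at 33, Dbdim ends at 38.
Beat 34 falls within Dbdim.

Dbdim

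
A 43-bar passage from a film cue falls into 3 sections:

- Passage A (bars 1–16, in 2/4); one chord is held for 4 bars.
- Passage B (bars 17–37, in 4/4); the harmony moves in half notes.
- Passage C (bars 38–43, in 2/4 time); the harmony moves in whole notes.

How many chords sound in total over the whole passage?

49 chords

A has 32 beats and chords last 8 each, so 4 chords.
B has 84 beats and chords last 2 each, so 42 chords.
C has 12 beats and chords last 4 each, so 3 chords.
Total: 4 + 42 + 3 = 49.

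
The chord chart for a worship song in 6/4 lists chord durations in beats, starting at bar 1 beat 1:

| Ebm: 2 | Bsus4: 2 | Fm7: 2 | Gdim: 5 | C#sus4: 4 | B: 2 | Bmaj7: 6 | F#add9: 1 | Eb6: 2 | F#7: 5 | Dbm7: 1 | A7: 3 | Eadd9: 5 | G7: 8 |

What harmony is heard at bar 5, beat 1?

Eb6

Beat 1 of bar 5 is beat (5−1)×6 + 1 = 25 overall.
Running totals: Ebm ends at 2, Bsus4 ends at 4, Fm7 ends at 6, Gdim ends at 11, C#sus4 ends at 15, B ends at 17, Bmaj7 ends at 23, F#add9 ends at 24, Eb6 ends at 26.
Beat 25 falls within Eb6.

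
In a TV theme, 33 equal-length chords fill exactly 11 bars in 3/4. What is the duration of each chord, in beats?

1 beat

11 bars × 3 beats/bar = 33 beats total.
33 beats ÷ 33 chords = 1 beats per chord.
(That is a quarter note.)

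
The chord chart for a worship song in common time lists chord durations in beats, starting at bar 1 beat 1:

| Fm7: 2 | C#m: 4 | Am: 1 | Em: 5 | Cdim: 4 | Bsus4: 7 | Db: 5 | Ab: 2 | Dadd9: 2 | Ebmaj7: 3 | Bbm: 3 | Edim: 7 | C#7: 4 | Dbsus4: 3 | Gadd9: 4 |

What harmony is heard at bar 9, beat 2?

Beat 2 of bar 9 is beat (9−1)×4 + 2 = 34 overall.
Running totals: Fm7 ends at 2, C#m ends at 6, Am ends at 7, Em ends at 12, Cdim ends at 16, Bsus4 ends at 23, Db ends at 28, Ab ends at 30, Dadd9 ends at 32, Ebmaj7 ends at 35.
Beat 34 falls within Ebmaj7.

Ebmaj7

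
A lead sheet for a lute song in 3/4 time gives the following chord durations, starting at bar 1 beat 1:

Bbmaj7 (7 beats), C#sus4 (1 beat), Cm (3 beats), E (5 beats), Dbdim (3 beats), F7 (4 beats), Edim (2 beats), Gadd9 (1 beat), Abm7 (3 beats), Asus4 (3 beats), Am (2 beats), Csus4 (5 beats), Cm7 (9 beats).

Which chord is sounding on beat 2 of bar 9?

Gadd9

Beat 2 of bar 9 is beat (9−1)×3 + 2 = 26 overall.
Running totals: Bbmaj7 ends at 7, C#sus4 ends at 8, Cm ends at 11, E ends at 16, Dbdim ends at 19, F7 ends at 23, Edim ends at 25, Gadd9 ends at 26.
Beat 26 falls within Gadd9.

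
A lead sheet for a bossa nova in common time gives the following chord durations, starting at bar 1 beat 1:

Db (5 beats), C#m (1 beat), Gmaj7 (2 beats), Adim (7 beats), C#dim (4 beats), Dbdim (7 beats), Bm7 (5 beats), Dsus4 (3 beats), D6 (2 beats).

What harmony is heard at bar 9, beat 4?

Beat 4 of bar 9 is beat (9−1)×4 + 4 = 36 overall.
Running totals: Db ends at 5, C#m ends at 6, Gmaj7 ends at 8, Adim ends at 15, C#dim ends at 19, Dbdim ends at 26, Bm7 ends at 31, Dsus4 ends at 34, D6 ends at 36.
Beat 36 falls within D6.

D6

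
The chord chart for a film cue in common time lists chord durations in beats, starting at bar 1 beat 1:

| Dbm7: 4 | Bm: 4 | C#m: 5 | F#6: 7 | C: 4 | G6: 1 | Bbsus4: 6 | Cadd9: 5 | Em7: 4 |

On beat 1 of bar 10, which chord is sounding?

Em7

Beat 1 of bar 10 is beat (10−1)×4 + 1 = 37 overall.
Running totals: Dbm7 ends at 4, Bm ends at 8, C#m ends at 13, F#6 ends at 20, C ends at 24, G6 ends at 25, Bbsus4 ends at 31, Cadd9 ends at 36, Em7 ends at 40.
Beat 37 falls within Em7.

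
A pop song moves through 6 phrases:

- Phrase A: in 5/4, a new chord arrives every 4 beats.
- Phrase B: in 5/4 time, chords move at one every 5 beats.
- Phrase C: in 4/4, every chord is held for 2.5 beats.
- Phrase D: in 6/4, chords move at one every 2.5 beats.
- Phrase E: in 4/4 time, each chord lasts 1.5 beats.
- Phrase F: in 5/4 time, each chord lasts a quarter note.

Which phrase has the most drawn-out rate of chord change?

Phrase B

A: 5/4 = 1.25 chords/bar.
B: 5/5 = 1 chord/bar.
C: 4/2.5 = 1.6 chords/bar.
D: 6/2.5 = 2.4 chords/bar.
E: 4/1.5 = 8/3 chords/bar.
F: 5/1 = 5 chords/bar.
Slowest is B at 1 chords/bar.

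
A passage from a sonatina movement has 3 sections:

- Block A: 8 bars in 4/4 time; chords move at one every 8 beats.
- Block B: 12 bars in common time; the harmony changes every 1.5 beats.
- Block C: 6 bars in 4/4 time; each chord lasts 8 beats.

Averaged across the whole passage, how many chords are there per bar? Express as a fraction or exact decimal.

1.5 chords per bar

A: 8 × 4 = 32 beats ÷ 8 = 4 chords.
B: 12 × 4 = 48 beats ÷ 1.5 = 32 chords.
C: 6 × 4 = 24 beats ÷ 8 = 3 chords.
Overall: 39 chords over 26 bars → 39/26 = 1.5 chords per bar.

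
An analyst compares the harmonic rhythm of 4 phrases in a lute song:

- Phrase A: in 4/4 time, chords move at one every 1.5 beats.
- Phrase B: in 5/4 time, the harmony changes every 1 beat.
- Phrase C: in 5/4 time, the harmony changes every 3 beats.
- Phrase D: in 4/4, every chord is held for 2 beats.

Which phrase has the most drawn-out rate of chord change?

Phrase C

A: 4/1.5 = 8/3 chords/bar.
B: 5/1 = 5 chords/bar.
C: 5/3 = 5/3 chords/bar.
D: 4/2 = 2 chords/bar.
Slowest is C at 5/3 chords/bar.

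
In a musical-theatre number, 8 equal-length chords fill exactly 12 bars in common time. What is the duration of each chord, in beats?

6 beats

12 bars × 4 beats/bar = 48 beats total.
48 beats ÷ 8 chords = 6 beats per chord.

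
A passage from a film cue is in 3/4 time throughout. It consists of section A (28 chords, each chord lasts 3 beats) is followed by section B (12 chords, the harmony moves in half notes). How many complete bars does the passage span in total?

36 bars

A: 28 × 3 = 84 beats = 28 bars.
B: 12 × 2 = 24 beats = 8 bars.
Total: 28 + 8 = 36 bars.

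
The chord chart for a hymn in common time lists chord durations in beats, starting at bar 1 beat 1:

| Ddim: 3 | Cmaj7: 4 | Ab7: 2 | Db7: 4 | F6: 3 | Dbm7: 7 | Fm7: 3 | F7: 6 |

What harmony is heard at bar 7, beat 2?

Beat 2 of bar 7 is beat (7−1)×4 + 2 = 26 overall.
Running totals: Ddim ends at 3, Cmaj7 ends at 7, Ab7 ends at 9, Db7 ends at 13, F6 ends at 16, Dbm7 ends at 23, Fm7 ends at 26.
Beat 26 falls within Fm7.

Fm7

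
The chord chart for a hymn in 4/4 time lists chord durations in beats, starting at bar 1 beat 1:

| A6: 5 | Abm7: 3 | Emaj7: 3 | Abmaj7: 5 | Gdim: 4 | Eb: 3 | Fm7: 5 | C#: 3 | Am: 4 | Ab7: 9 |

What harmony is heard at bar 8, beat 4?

Am

Beat 4 of bar 8 is beat (8−1)×4 + 4 = 32 overall.
Running totals: A6 ends at 5, Abm7 ends at 8, Emaj7 ends at 11, Abmaj7 ends at 16, Gdim ends at 20, Eb ends at 23, Fm7 ends at 28, C# ends at 31, Am ends at 35.
Beat 32 falls within Am.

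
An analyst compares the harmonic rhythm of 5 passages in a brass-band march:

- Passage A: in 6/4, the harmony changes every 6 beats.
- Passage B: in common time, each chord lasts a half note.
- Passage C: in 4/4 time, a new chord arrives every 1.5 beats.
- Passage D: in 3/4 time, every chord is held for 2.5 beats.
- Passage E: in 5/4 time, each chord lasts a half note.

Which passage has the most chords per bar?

A: 6/6 = 1 chord/bar.
B: 4/2 = 2 chords/bar.
C: 4/1.5 = 8/3 chords/bar.
D: 3/2.5 = 1.2 chords/bar.
E: 5/2 = 2.5 chords/bar.
Fastest is C at 8/3 chords/bar.

Passage C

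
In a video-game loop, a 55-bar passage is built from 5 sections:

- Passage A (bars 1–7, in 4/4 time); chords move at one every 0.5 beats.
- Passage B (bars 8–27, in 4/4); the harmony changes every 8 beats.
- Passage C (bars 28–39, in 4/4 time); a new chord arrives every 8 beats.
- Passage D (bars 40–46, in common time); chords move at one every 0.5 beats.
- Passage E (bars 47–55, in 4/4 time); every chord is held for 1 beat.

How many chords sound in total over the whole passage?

A: 7 bars × 4 beats = 28 beats; 0.5 beats/chord → 56 chords.
B: 20 bars × 4 beats = 80 beats; 8 beats/chord → 10 chords.
C: 12 bars × 4 beats = 48 beats; 8 beats/chord → 6 chords.
D: 7 bars × 4 beats = 28 beats; 0.5 beats/chord → 56 chords.
E: 9 bars × 4 beats = 36 beats; 1 beat/chord → 36 chords.
Total: 56 + 10 + 6 + 56 + 36 = 164.

164 chords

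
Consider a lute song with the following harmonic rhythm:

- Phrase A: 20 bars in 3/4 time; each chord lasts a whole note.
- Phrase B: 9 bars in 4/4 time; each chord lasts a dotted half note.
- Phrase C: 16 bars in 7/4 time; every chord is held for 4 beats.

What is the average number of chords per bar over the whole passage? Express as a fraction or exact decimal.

11/9 chords per bar

A: 20 bars of 3 beats is 60 beats; at 4 beats each that's 15 chords.
B: 9 bars of 4 beats is 36 beats; at 3 beats each that's 12 chords.
C: 16 bars of 7 beats is 112 beats; at 4 beats each that's 28 chords.
Overall: 55 chords over 45 bars → 55/45 = 11/9 chords per bar.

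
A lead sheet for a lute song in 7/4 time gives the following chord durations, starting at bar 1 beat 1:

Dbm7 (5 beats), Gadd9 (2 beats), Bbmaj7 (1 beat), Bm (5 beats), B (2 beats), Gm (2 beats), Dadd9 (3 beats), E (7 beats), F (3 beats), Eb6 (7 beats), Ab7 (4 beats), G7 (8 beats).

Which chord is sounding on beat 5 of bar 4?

Beat 5 of bar 4 is beat (4−1)×7 + 5 = 26 overall.
Running totals: Dbm7 ends at 5, Gadd9 ends at 7, Bbmaj7 ends at 8, Bm ends at 13, B ends at 15, Gm ends at 17, Dadd9 ends at 20, E ends at 27.
Beat 26 falls within E.

E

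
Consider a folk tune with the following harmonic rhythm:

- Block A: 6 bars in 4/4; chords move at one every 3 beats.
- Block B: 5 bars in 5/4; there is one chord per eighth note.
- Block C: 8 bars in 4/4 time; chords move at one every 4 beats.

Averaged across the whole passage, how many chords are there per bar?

A: 6 bars of 4 beats is 24 beats; at 3 beats each that's 8 chords.
B: 5 bars of 5 beats is 25 beats; at 0.5 beats each that's 50 chords.
C: 8 bars of 4 beats is 32 beats; at 4 beats each that's 8 chords.
Overall: 66 chords over 19 bars → 66/19 = 66/19 chords per bar.

66/19 chords per bar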